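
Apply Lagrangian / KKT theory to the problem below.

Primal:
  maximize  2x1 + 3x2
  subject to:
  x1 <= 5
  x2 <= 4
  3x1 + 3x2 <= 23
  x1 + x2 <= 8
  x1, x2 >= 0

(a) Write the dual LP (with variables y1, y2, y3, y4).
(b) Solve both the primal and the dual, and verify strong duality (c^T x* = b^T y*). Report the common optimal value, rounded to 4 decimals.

The standard primal-dual pair for 'max c^T x s.t. A x <= b, x >= 0' is:
  Dual:  min b^T y  s.t.  A^T y >= c,  y >= 0.

So the dual LP is:
  minimize  5y1 + 4y2 + 23y3 + 8y4
  subject to:
    y1 + 3y3 + y4 >= 2
    y2 + 3y3 + y4 >= 3
    y1, y2, y3, y4 >= 0

Solving the primal: x* = (3.6667, 4).
  primal value c^T x* = 19.3333.
Solving the dual: y* = (0, 1, 0.6667, 0).
  dual value b^T y* = 19.3333.
Strong duality: c^T x* = b^T y*. Confirmed.

19.3333


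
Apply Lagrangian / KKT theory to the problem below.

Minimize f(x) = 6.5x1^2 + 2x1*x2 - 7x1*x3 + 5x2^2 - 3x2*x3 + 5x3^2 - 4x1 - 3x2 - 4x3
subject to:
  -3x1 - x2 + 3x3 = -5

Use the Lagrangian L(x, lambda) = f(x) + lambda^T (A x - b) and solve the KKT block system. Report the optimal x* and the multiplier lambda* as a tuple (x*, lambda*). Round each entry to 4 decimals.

Form the Lagrangian:
  L(x, lambda) = (1/2) x^T Q x + c^T x + lambda^T (A x - b)
Stationarity (grad_x L = 0): Q x + c + A^T lambda = 0.
Primal feasibility: A x = b.

This gives the KKT block system:
  [ Q   A^T ] [ x     ]   [-c ]
  [ A    0  ] [ lambda ] = [ b ]

Solving the linear system:
  x*      = (1.4444, 0.5366, -0.0434)
  lambda* = (5.3848)
  f(x*)   = 9.855

x* = (1.4444, 0.5366, -0.0434), lambda* = (5.3848)


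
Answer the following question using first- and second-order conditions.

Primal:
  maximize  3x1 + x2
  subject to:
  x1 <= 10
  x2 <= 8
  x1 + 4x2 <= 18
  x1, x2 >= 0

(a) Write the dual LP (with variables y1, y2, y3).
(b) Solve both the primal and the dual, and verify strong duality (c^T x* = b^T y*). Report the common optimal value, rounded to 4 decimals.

The standard primal-dual pair for 'max c^T x s.t. A x <= b, x >= 0' is:
  Dual:  min b^T y  s.t.  A^T y >= c,  y >= 0.

So the dual LP is:
  minimize  10y1 + 8y2 + 18y3
  subject to:
    y1 + y3 >= 3
    y2 + 4y3 >= 1
    y1, y2, y3 >= 0

Solving the primal: x* = (10, 2).
  primal value c^T x* = 32.
Solving the dual: y* = (2.75, 0, 0.25).
  dual value b^T y* = 32.
Strong duality: c^T x* = b^T y*. Confirmed.

32


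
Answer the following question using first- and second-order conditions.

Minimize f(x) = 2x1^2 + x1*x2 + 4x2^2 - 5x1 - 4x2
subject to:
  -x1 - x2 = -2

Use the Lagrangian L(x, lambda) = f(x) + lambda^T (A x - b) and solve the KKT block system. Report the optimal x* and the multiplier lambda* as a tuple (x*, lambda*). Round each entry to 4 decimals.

Form the Lagrangian:
  L(x, lambda) = (1/2) x^T Q x + c^T x + lambda^T (A x - b)
Stationarity (grad_x L = 0): Q x + c + A^T lambda = 0.
Primal feasibility: A x = b.

This gives the KKT block system:
  [ Q   A^T ] [ x     ]   [-c ]
  [ A    0  ] [ lambda ] = [ b ]

Solving the linear system:
  x*      = (1.5, 0.5)
  lambda* = (1.5)
  f(x*)   = -3.25

x* = (1.5, 0.5), lambda* = (1.5)


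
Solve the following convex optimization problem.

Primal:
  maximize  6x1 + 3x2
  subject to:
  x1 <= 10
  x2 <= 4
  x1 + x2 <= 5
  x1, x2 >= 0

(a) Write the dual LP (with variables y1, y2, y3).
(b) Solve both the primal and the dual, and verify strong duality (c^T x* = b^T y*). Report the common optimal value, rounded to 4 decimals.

The standard primal-dual pair for 'max c^T x s.t. A x <= b, x >= 0' is:
  Dual:  min b^T y  s.t.  A^T y >= c,  y >= 0.

So the dual LP is:
  minimize  10y1 + 4y2 + 5y3
  subject to:
    y1 + y3 >= 6
    y2 + y3 >= 3
    y1, y2, y3 >= 0

Solving the primal: x* = (5, 0).
  primal value c^T x* = 30.
Solving the dual: y* = (0, 0, 6).
  dual value b^T y* = 30.
Strong duality: c^T x* = b^T y*. Confirmed.

30


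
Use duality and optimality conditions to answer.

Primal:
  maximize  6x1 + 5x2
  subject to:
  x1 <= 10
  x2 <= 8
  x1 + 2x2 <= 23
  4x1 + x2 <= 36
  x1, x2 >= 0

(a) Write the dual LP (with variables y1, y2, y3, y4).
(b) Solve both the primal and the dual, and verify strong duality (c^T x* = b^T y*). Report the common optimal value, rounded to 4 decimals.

The standard primal-dual pair for 'max c^T x s.t. A x <= b, x >= 0' is:
  Dual:  min b^T y  s.t.  A^T y >= c,  y >= 0.

So the dual LP is:
  minimize  10y1 + 8y2 + 23y3 + 36y4
  subject to:
    y1 + y3 + 4y4 >= 6
    y2 + 2y3 + y4 >= 5
    y1, y2, y3, y4 >= 0

Solving the primal: x* = (7, 8).
  primal value c^T x* = 82.
Solving the dual: y* = (0, 3.5, 0, 1.5).
  dual value b^T y* = 82.
Strong duality: c^T x* = b^T y*. Confirmed.

82


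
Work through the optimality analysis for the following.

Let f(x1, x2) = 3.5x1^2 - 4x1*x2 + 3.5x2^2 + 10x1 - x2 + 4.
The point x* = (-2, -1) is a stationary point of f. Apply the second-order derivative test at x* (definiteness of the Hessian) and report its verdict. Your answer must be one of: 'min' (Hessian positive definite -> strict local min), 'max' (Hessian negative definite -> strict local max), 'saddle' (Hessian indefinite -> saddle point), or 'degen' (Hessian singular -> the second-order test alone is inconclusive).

Compute the Hessian H = grad^2 f:
  H = [[7, -4], [-4, 7]]
Verify stationarity: grad f(x*) = H x* + g = (0, 0).
Eigenvalues of H: 3, 11.
Both eigenvalues > 0, so H is positive definite -> x* is a strict local min.

min


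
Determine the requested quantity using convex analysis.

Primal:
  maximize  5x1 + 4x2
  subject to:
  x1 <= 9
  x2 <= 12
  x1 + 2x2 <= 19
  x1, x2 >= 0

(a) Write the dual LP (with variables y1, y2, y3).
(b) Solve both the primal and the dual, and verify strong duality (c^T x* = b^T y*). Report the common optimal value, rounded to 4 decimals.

The standard primal-dual pair for 'max c^T x s.t. A x <= b, x >= 0' is:
  Dual:  min b^T y  s.t.  A^T y >= c,  y >= 0.

So the dual LP is:
  minimize  9y1 + 12y2 + 19y3
  subject to:
    y1 + y3 >= 5
    y2 + 2y3 >= 4
    y1, y2, y3 >= 0

Solving the primal: x* = (9, 5).
  primal value c^T x* = 65.
Solving the dual: y* = (3, 0, 2).
  dual value b^T y* = 65.
Strong duality: c^T x* = b^T y*. Confirmed.

65


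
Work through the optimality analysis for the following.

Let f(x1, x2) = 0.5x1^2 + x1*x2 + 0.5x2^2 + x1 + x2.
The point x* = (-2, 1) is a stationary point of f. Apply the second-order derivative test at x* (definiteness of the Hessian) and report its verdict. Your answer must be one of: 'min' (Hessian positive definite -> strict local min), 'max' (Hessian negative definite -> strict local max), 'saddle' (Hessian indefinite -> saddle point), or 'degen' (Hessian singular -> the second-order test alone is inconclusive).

Compute the Hessian H = grad^2 f:
  H = [[1, 1], [1, 1]]
Verify stationarity: grad f(x*) = H x* + g = (0, 0).
Eigenvalues of H: 0, 2.
H has a zero eigenvalue (singular; positive semidefinite but not definite), so H is neither positive definite, negative definite, nor indefinite. The second-order test alone is inconclusive -> degen.
(Indeed, f is constant along the null direction of H through x*, so x* is not a strict local extremum.)

degen


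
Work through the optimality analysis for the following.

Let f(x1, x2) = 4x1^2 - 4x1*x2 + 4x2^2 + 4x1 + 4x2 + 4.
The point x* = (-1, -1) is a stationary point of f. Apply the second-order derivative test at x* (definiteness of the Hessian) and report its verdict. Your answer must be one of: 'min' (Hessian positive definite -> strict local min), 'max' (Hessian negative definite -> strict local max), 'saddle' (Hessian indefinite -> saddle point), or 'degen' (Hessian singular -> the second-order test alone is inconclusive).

Compute the Hessian H = grad^2 f:
  H = [[8, -4], [-4, 8]]
Verify stationarity: grad f(x*) = H x* + g = (0, 0).
Eigenvalues of H: 4, 12.
Both eigenvalues > 0, so H is positive definite -> x* is a strict local min.

min


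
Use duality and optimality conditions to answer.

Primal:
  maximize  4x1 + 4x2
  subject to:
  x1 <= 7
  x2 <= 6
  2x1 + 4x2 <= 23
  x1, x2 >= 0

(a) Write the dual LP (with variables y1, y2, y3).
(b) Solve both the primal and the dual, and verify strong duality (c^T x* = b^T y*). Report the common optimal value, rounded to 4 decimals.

The standard primal-dual pair for 'max c^T x s.t. A x <= b, x >= 0' is:
  Dual:  min b^T y  s.t.  A^T y >= c,  y >= 0.

So the dual LP is:
  minimize  7y1 + 6y2 + 23y3
  subject to:
    y1 + 2y3 >= 4
    y2 + 4y3 >= 4
    y1, y2, y3 >= 0

Solving the primal: x* = (7, 2.25).
  primal value c^T x* = 37.
Solving the dual: y* = (2, 0, 1).
  dual value b^T y* = 37.
Strong duality: c^T x* = b^T y*. Confirmed.

37


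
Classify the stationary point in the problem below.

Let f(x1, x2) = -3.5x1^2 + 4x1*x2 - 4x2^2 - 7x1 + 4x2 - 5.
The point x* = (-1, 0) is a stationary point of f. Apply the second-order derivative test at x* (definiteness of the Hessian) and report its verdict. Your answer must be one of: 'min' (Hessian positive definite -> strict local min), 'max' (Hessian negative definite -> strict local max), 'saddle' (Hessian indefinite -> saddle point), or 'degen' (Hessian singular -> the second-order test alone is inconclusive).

Compute the Hessian H = grad^2 f:
  H = [[-7, 4], [4, -8]]
Verify stationarity: grad f(x*) = H x* + g = (0, 0).
Eigenvalues of H: -11.5311, -3.4689.
Both eigenvalues < 0, so H is negative definite -> x* is a strict local max.

max


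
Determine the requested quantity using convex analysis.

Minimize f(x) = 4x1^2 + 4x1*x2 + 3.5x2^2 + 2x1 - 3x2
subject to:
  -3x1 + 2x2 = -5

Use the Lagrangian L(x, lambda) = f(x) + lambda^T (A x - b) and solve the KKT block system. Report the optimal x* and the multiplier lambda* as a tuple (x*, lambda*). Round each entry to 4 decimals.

Form the Lagrangian:
  L(x, lambda) = (1/2) x^T Q x + c^T x + lambda^T (A x - b)
Stationarity (grad_x L = 0): Q x + c + A^T lambda = 0.
Primal feasibility: A x = b.

This gives the KKT block system:
  [ Q   A^T ] [ x     ]   [-c ]
  [ A    0  ] [ lambda ] = [ b ]

Solving the linear system:
  x*      = (1.0839, -0.8741)
  lambda* = (2.3916)
  f(x*)   = 8.3741

x* = (1.0839, -0.8741), lambda* = (2.3916)


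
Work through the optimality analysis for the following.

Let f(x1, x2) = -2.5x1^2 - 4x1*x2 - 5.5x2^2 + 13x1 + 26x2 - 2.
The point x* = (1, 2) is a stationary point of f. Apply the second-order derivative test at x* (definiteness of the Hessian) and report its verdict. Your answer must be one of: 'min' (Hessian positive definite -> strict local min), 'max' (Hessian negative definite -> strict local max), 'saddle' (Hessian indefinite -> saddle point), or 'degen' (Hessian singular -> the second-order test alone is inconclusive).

Compute the Hessian H = grad^2 f:
  H = [[-5, -4], [-4, -11]]
Verify stationarity: grad f(x*) = H x* + g = (0, 0).
Eigenvalues of H: -13, -3.
Both eigenvalues < 0, so H is negative definite -> x* is a strict local max.

max


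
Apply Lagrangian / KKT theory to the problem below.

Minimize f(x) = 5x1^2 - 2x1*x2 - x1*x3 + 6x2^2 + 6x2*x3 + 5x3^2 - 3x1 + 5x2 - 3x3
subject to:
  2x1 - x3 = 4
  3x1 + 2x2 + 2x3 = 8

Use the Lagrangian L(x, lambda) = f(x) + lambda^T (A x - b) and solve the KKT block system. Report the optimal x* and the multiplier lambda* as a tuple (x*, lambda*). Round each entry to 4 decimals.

Form the Lagrangian:
  L(x, lambda) = (1/2) x^T Q x + c^T x + lambda^T (A x - b)
Stationarity (grad_x L = 0): Q x + c + A^T lambda = 0.
Primal feasibility: A x = b.

This gives the KKT block system:
  [ Q   A^T ] [ x     ]   [-c ]
  [ A    0  ] [ lambda ] = [ b ]

Solving the linear system:
  x*      = (2.2317, 0.189, 0.4634)
  lambda* = (-5.0488, -2.7927)
  f(x*)   = 17.6982

x* = (2.2317, 0.189, 0.4634), lambda* = (-5.0488, -2.7927)


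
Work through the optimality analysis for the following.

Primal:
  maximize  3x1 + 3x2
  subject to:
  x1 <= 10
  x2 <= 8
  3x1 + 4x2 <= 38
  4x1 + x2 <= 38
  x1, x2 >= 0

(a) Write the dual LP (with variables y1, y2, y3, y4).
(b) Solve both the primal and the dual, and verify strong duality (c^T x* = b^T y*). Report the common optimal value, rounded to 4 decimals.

The standard primal-dual pair for 'max c^T x s.t. A x <= b, x >= 0' is:
  Dual:  min b^T y  s.t.  A^T y >= c,  y >= 0.

So the dual LP is:
  minimize  10y1 + 8y2 + 38y3 + 38y4
  subject to:
    y1 + 3y3 + 4y4 >= 3
    y2 + 4y3 + y4 >= 3
    y1, y2, y3, y4 >= 0

Solving the primal: x* = (8.7692, 2.9231).
  primal value c^T x* = 35.0769.
Solving the dual: y* = (0, 0, 0.6923, 0.2308).
  dual value b^T y* = 35.0769.
Strong duality: c^T x* = b^T y*. Confirmed.

35.0769


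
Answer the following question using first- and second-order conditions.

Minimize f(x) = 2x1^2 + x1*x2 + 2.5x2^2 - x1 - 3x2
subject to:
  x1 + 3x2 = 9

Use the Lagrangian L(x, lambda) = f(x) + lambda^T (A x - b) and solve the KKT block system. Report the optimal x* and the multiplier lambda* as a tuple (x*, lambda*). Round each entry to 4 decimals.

Form the Lagrangian:
  L(x, lambda) = (1/2) x^T Q x + c^T x + lambda^T (A x - b)
Stationarity (grad_x L = 0): Q x + c + A^T lambda = 0.
Primal feasibility: A x = b.

This gives the KKT block system:
  [ Q   A^T ] [ x     ]   [-c ]
  [ A    0  ] [ lambda ] = [ b ]

Solving the linear system:
  x*      = (0.5143, 2.8286)
  lambda* = (-3.8857)
  f(x*)   = 12.9857

x* = (0.5143, 2.8286), lambda* = (-3.8857)


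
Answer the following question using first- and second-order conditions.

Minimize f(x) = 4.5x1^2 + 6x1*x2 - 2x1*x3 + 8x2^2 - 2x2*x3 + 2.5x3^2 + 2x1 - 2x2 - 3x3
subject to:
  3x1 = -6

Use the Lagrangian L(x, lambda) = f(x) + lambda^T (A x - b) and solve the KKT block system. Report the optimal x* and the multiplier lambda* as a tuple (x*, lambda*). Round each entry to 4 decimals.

Form the Lagrangian:
  L(x, lambda) = (1/2) x^T Q x + c^T x + lambda^T (A x - b)
Stationarity (grad_x L = 0): Q x + c + A^T lambda = 0.
Primal feasibility: A x = b.

This gives the KKT block system:
  [ Q   A^T ] [ x     ]   [-c ]
  [ A    0  ] [ lambda ] = [ b ]

Solving the linear system:
  x*      = (-2, 0.8947, 0.1579)
  lambda* = (3.6491)
  f(x*)   = 7.8158

x* = (-2, 0.8947, 0.1579), lambda* = (3.6491)


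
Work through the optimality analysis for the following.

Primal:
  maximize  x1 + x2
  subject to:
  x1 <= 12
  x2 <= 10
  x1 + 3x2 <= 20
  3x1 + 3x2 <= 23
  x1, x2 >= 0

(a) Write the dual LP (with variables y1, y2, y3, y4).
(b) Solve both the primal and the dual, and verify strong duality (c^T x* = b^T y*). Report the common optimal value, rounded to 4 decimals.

The standard primal-dual pair for 'max c^T x s.t. A x <= b, x >= 0' is:
  Dual:  min b^T y  s.t.  A^T y >= c,  y >= 0.

So the dual LP is:
  minimize  12y1 + 10y2 + 20y3 + 23y4
  subject to:
    y1 + y3 + 3y4 >= 1
    y2 + 3y3 + 3y4 >= 1
    y1, y2, y3, y4 >= 0

Solving the primal: x* = (7.6667, 0).
  primal value c^T x* = 7.6667.
Solving the dual: y* = (0, 0, 0, 0.3333).
  dual value b^T y* = 7.6667.
Strong duality: c^T x* = b^T y*. Confirmed.

7.6667


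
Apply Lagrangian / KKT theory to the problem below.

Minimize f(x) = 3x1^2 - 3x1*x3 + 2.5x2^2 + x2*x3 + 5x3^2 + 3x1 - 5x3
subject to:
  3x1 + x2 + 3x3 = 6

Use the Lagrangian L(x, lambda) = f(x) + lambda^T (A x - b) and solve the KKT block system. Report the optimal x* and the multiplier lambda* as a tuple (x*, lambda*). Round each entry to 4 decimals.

Form the Lagrangian:
  L(x, lambda) = (1/2) x^T Q x + c^T x + lambda^T (A x - b)
Stationarity (grad_x L = 0): Q x + c + A^T lambda = 0.
Primal feasibility: A x = b.

This gives the KKT block system:
  [ Q   A^T ] [ x     ]   [-c ]
  [ A    0  ] [ lambda ] = [ b ]

Solving the linear system:
  x*      = (0.8098, 0.0552, 1.1718)
  lambda* = (-1.4479)
  f(x*)   = 2.6288

x* = (0.8098, 0.0552, 1.1718), lambda* = (-1.4479)


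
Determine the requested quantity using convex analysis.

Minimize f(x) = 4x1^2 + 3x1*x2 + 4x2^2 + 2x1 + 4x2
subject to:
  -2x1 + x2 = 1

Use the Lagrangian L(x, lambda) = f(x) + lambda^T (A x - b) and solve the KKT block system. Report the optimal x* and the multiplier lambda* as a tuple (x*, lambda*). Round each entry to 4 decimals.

Form the Lagrangian:
  L(x, lambda) = (1/2) x^T Q x + c^T x + lambda^T (A x - b)
Stationarity (grad_x L = 0): Q x + c + A^T lambda = 0.
Primal feasibility: A x = b.

This gives the KKT block system:
  [ Q   A^T ] [ x     ]   [-c ]
  [ A    0  ] [ lambda ] = [ b ]

Solving the linear system:
  x*      = (-0.5577, -0.1154)
  lambda* = (-1.4038)
  f(x*)   = -0.0865

x* = (-0.5577, -0.1154), lambda* = (-1.4038)


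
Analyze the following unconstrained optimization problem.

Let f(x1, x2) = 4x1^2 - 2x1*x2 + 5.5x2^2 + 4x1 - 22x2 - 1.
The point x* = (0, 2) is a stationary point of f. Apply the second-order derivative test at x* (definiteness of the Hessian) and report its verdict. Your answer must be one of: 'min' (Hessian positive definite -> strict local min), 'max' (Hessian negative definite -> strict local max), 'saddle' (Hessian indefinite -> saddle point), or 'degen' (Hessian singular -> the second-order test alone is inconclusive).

Compute the Hessian H = grad^2 f:
  H = [[8, -2], [-2, 11]]
Verify stationarity: grad f(x*) = H x* + g = (0, 0).
Eigenvalues of H: 7, 12.
Both eigenvalues > 0, so H is positive definite -> x* is a strict local min.

min


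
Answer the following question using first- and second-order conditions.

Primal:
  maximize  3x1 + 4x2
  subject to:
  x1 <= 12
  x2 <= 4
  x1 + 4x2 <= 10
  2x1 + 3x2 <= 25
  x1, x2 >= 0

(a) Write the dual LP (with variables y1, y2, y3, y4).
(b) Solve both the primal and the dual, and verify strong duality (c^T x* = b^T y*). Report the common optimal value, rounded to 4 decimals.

The standard primal-dual pair for 'max c^T x s.t. A x <= b, x >= 0' is:
  Dual:  min b^T y  s.t.  A^T y >= c,  y >= 0.

So the dual LP is:
  minimize  12y1 + 4y2 + 10y3 + 25y4
  subject to:
    y1 + y3 + 2y4 >= 3
    y2 + 4y3 + 3y4 >= 4
    y1, y2, y3, y4 >= 0

Solving the primal: x* = (10, 0).
  primal value c^T x* = 30.
Solving the dual: y* = (0, 0, 3, 0).
  dual value b^T y* = 30.
Strong duality: c^T x* = b^T y*. Confirmed.

30


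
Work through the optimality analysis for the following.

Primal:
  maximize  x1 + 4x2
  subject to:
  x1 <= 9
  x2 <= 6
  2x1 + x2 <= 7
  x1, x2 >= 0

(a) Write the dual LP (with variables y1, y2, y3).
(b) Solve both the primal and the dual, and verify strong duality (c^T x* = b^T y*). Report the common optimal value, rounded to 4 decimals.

The standard primal-dual pair for 'max c^T x s.t. A x <= b, x >= 0' is:
  Dual:  min b^T y  s.t.  A^T y >= c,  y >= 0.

So the dual LP is:
  minimize  9y1 + 6y2 + 7y3
  subject to:
    y1 + 2y3 >= 1
    y2 + y3 >= 4
    y1, y2, y3 >= 0

Solving the primal: x* = (0.5, 6).
  primal value c^T x* = 24.5.
Solving the dual: y* = (0, 3.5, 0.5).
  dual value b^T y* = 24.5.
Strong duality: c^T x* = b^T y*. Confirmed.

24.5


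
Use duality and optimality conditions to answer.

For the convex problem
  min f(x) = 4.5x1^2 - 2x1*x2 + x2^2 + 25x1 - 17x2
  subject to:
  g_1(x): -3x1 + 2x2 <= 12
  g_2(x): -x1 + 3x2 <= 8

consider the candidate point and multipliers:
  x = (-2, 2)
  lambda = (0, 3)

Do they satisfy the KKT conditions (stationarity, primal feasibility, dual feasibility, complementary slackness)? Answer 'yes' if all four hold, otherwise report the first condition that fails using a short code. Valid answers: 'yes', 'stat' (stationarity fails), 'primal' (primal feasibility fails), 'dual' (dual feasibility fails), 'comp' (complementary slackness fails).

Gradient of f: grad f(x) = Q x + c = (3, -9)
Constraint values g_i(x) = a_i^T x - b_i:
  g_1((-2, 2)) = -2
  g_2((-2, 2)) = 0
Stationarity residual: grad f(x) + sum_i lambda_i a_i = (0, 0)
  -> stationarity OK
Primal feasibility (all g_i <= 0): OK
Dual feasibility (all lambda_i >= 0): OK
Complementary slackness (lambda_i * g_i(x) = 0 for all i): OK

Verdict: yes, KKT holds.

yes


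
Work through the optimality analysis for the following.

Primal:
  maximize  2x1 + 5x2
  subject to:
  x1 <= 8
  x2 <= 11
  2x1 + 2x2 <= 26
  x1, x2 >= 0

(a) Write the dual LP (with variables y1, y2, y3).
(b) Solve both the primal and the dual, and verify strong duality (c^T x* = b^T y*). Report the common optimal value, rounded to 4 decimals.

The standard primal-dual pair for 'max c^T x s.t. A x <= b, x >= 0' is:
  Dual:  min b^T y  s.t.  A^T y >= c,  y >= 0.

So the dual LP is:
  minimize  8y1 + 11y2 + 26y3
  subject to:
    y1 + 2y3 >= 2
    y2 + 2y3 >= 5
    y1, y2, y3 >= 0

Solving the primal: x* = (2, 11).
  primal value c^T x* = 59.
Solving the dual: y* = (0, 3, 1).
  dual value b^T y* = 59.
Strong duality: c^T x* = b^T y*. Confirmed.

59


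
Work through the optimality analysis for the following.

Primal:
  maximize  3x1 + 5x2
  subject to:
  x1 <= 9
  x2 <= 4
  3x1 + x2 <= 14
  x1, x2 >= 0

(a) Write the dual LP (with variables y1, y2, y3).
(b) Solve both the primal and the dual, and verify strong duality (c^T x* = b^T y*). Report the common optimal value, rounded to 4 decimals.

The standard primal-dual pair for 'max c^T x s.t. A x <= b, x >= 0' is:
  Dual:  min b^T y  s.t.  A^T y >= c,  y >= 0.

So the dual LP is:
  minimize  9y1 + 4y2 + 14y3
  subject to:
    y1 + 3y3 >= 3
    y2 + y3 >= 5
    y1, y2, y3 >= 0

Solving the primal: x* = (3.3333, 4).
  primal value c^T x* = 30.
Solving the dual: y* = (0, 4, 1).
  dual value b^T y* = 30.
Strong duality: c^T x* = b^T y*. Confirmed.

30


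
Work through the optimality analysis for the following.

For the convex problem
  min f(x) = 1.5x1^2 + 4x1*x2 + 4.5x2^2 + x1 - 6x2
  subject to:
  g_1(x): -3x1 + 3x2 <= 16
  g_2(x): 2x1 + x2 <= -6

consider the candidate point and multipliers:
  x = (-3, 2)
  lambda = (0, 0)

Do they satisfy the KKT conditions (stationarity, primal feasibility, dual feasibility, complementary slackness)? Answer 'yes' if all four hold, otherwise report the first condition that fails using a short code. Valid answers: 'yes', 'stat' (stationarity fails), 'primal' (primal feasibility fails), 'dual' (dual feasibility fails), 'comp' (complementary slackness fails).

Gradient of f: grad f(x) = Q x + c = (0, 0)
Constraint values g_i(x) = a_i^T x - b_i:
  g_1((-3, 2)) = -1
  g_2((-3, 2)) = 2
Stationarity residual: grad f(x) + sum_i lambda_i a_i = (0, 0)
  -> stationarity OK
Primal feasibility (all g_i <= 0): FAILS
Dual feasibility (all lambda_i >= 0): OK
Complementary slackness (lambda_i * g_i(x) = 0 for all i): OK

Verdict: the first failing condition is primal_feasibility -> primal.

primal


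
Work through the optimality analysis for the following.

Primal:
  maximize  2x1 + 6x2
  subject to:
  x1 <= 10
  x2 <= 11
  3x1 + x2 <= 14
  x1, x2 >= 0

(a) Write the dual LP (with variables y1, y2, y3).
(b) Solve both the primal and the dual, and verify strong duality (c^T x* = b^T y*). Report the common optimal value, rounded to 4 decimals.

The standard primal-dual pair for 'max c^T x s.t. A x <= b, x >= 0' is:
  Dual:  min b^T y  s.t.  A^T y >= c,  y >= 0.

So the dual LP is:
  minimize  10y1 + 11y2 + 14y3
  subject to:
    y1 + 3y3 >= 2
    y2 + y3 >= 6
    y1, y2, y3 >= 0

Solving the primal: x* = (1, 11).
  primal value c^T x* = 68.
Solving the dual: y* = (0, 5.3333, 0.6667).
  dual value b^T y* = 68.
Strong duality: c^T x* = b^T y*. Confirmed.

68


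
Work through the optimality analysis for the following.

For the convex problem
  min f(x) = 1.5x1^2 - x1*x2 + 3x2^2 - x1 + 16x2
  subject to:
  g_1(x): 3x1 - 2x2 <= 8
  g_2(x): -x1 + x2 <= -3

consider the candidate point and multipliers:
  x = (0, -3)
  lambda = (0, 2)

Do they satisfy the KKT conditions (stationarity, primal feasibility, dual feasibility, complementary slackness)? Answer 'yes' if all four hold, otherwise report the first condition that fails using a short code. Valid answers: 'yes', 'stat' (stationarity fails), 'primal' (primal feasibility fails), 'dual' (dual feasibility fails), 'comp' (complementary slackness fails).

Gradient of f: grad f(x) = Q x + c = (2, -2)
Constraint values g_i(x) = a_i^T x - b_i:
  g_1((0, -3)) = -2
  g_2((0, -3)) = 0
Stationarity residual: grad f(x) + sum_i lambda_i a_i = (0, 0)
  -> stationarity OK
Primal feasibility (all g_i <= 0): OK
Dual feasibility (all lambda_i >= 0): OK
Complementary slackness (lambda_i * g_i(x) = 0 for all i): OK

Verdict: yes, KKT holds.

yes


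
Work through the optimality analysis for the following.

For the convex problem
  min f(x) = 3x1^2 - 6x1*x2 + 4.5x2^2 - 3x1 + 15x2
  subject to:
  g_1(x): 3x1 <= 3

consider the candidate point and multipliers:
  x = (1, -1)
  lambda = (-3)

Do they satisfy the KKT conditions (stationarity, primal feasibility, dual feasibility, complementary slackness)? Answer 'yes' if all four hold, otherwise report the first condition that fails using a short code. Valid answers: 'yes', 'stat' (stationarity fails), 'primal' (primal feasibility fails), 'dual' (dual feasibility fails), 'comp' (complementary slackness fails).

Gradient of f: grad f(x) = Q x + c = (9, 0)
Constraint values g_i(x) = a_i^T x - b_i:
  g_1((1, -1)) = 0
Stationarity residual: grad f(x) + sum_i lambda_i a_i = (0, 0)
  -> stationarity OK
Primal feasibility (all g_i <= 0): OK
Dual feasibility (all lambda_i >= 0): FAILS
Complementary slackness (lambda_i * g_i(x) = 0 for all i): OK

Verdict: the first failing condition is dual_feasibility -> dual.

dual


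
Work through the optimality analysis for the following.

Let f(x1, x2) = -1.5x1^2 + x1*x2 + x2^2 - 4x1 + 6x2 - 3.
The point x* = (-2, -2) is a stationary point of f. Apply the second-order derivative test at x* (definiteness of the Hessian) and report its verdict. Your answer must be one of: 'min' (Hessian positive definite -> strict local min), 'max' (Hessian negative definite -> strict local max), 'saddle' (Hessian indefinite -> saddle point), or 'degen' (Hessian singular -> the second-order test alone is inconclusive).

Compute the Hessian H = grad^2 f:
  H = [[-3, 1], [1, 2]]
Verify stationarity: grad f(x*) = H x* + g = (0, 0).
Eigenvalues of H: -3.1926, 2.1926.
Eigenvalues have mixed signs, so H is indefinite -> x* is a saddle point.

saddle


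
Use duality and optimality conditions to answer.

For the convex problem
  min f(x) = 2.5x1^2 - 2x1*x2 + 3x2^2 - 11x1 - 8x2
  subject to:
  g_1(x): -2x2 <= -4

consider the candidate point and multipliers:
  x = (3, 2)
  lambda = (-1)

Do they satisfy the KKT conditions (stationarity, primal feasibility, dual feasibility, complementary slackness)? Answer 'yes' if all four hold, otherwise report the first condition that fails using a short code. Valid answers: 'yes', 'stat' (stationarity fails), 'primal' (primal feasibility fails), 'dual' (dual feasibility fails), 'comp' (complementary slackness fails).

Gradient of f: grad f(x) = Q x + c = (0, -2)
Constraint values g_i(x) = a_i^T x - b_i:
  g_1((3, 2)) = 0
Stationarity residual: grad f(x) + sum_i lambda_i a_i = (0, 0)
  -> stationarity OK
Primal feasibility (all g_i <= 0): OK
Dual feasibility (all lambda_i >= 0): FAILS
Complementary slackness (lambda_i * g_i(x) = 0 for all i): OK

Verdict: the first failing condition is dual_feasibility -> dual.

dual


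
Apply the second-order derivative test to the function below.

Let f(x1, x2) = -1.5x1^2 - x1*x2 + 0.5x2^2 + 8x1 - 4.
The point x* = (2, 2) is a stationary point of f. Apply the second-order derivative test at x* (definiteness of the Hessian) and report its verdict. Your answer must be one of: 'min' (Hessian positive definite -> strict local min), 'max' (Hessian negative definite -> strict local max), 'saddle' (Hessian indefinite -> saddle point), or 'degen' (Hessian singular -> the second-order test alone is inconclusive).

Compute the Hessian H = grad^2 f:
  H = [[-3, -1], [-1, 1]]
Verify stationarity: grad f(x*) = H x* + g = (0, 0).
Eigenvalues of H: -3.2361, 1.2361.
Eigenvalues have mixed signs, so H is indefinite -> x* is a saddle point.

saddle


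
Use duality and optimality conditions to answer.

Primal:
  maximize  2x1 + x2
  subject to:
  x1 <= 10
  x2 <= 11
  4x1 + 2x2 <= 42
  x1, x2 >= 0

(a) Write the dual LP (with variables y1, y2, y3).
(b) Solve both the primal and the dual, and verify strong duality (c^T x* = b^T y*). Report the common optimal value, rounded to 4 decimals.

The standard primal-dual pair for 'max c^T x s.t. A x <= b, x >= 0' is:
  Dual:  min b^T y  s.t.  A^T y >= c,  y >= 0.

So the dual LP is:
  minimize  10y1 + 11y2 + 42y3
  subject to:
    y1 + 4y3 >= 2
    y2 + 2y3 >= 1
    y1, y2, y3 >= 0

Solving the primal: x* = (5, 11).
  primal value c^T x* = 21.
Solving the dual: y* = (0, 0, 0.5).
  dual value b^T y* = 21.
Strong duality: c^T x* = b^T y*. Confirmed.

21


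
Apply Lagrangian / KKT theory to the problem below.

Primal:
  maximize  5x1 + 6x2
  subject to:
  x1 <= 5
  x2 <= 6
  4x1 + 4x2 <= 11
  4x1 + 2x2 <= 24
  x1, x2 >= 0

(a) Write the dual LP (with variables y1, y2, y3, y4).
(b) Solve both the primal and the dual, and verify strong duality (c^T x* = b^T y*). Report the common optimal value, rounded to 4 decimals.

The standard primal-dual pair for 'max c^T x s.t. A x <= b, x >= 0' is:
  Dual:  min b^T y  s.t.  A^T y >= c,  y >= 0.

So the dual LP is:
  minimize  5y1 + 6y2 + 11y3 + 24y4
  subject to:
    y1 + 4y3 + 4y4 >= 5
    y2 + 4y3 + 2y4 >= 6
    y1, y2, y3, y4 >= 0

Solving the primal: x* = (0, 2.75).
  primal value c^T x* = 16.5.
Solving the dual: y* = (0, 0, 1.5, 0).
  dual value b^T y* = 16.5.
Strong duality: c^T x* = b^T y*. Confirmed.

16.5


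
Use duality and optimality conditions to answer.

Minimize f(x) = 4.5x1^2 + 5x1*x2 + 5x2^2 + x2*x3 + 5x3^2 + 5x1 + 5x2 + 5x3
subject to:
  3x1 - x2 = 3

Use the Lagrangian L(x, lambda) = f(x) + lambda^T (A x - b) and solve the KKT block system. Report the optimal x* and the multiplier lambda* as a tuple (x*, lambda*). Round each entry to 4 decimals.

Form the Lagrangian:
  L(x, lambda) = (1/2) x^T Q x + c^T x + lambda^T (A x - b)
Stationarity (grad_x L = 0): Q x + c + A^T lambda = 0.
Primal feasibility: A x = b.

This gives the KKT block system:
  [ Q   A^T ] [ x     ]   [-c ]
  [ A    0  ] [ lambda ] = [ b ]

Solving the linear system:
  x*      = (0.6682, -0.9953, -0.4005)
  lambda* = (-2.0125)
  f(x*)   = 1.1998

x* = (0.6682, -0.9953, -0.4005), lambda* = (-2.0125)


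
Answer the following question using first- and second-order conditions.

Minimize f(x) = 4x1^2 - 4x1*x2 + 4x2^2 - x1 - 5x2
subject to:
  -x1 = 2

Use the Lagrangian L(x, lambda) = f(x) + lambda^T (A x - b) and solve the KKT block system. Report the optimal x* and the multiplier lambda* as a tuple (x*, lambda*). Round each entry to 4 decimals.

Form the Lagrangian:
  L(x, lambda) = (1/2) x^T Q x + c^T x + lambda^T (A x - b)
Stationarity (grad_x L = 0): Q x + c + A^T lambda = 0.
Primal feasibility: A x = b.

This gives the KKT block system:
  [ Q   A^T ] [ x     ]   [-c ]
  [ A    0  ] [ lambda ] = [ b ]

Solving the linear system:
  x*      = (-2, -0.375)
  lambda* = (-15.5)
  f(x*)   = 17.4375

x* = (-2, -0.375), lambda* = (-15.5)


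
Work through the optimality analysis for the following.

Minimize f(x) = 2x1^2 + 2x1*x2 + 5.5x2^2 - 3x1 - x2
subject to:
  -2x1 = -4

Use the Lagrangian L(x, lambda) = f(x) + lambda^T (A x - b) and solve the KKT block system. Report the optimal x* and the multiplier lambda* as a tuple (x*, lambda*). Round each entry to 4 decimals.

Form the Lagrangian:
  L(x, lambda) = (1/2) x^T Q x + c^T x + lambda^T (A x - b)
Stationarity (grad_x L = 0): Q x + c + A^T lambda = 0.
Primal feasibility: A x = b.

This gives the KKT block system:
  [ Q   A^T ] [ x     ]   [-c ]
  [ A    0  ] [ lambda ] = [ b ]

Solving the linear system:
  x*      = (2, -0.2727)
  lambda* = (2.2273)
  f(x*)   = 1.5909

x* = (2, -0.2727), lambda* = (2.2273)


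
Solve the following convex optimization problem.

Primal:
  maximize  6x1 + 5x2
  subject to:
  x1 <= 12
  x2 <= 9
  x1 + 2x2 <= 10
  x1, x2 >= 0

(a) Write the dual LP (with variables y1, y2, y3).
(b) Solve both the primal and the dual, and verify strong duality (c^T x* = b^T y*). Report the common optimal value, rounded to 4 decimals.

The standard primal-dual pair for 'max c^T x s.t. A x <= b, x >= 0' is:
  Dual:  min b^T y  s.t.  A^T y >= c,  y >= 0.

So the dual LP is:
  minimize  12y1 + 9y2 + 10y3
  subject to:
    y1 + y3 >= 6
    y2 + 2y3 >= 5
    y1, y2, y3 >= 0

Solving the primal: x* = (10, 0).
  primal value c^T x* = 60.
Solving the dual: y* = (0, 0, 6).
  dual value b^T y* = 60.
Strong duality: c^T x* = b^T y*. Confirmed.

60


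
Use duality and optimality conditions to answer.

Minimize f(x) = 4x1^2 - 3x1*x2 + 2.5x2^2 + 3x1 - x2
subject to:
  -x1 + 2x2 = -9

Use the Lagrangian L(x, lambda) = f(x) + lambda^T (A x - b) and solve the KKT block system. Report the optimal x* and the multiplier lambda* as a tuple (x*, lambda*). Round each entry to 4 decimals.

Form the Lagrangian:
  L(x, lambda) = (1/2) x^T Q x + c^T x + lambda^T (A x - b)
Stationarity (grad_x L = 0): Q x + c + A^T lambda = 0.
Primal feasibility: A x = b.

This gives the KKT block system:
  [ Q   A^T ] [ x     ]   [-c ]
  [ A    0  ] [ lambda ] = [ b ]

Solving the linear system:
  x*      = (-0.76, -4.88)
  lambda* = (11.56)
  f(x*)   = 53.32

x* = (-0.76, -4.88), lambda* = (11.56)


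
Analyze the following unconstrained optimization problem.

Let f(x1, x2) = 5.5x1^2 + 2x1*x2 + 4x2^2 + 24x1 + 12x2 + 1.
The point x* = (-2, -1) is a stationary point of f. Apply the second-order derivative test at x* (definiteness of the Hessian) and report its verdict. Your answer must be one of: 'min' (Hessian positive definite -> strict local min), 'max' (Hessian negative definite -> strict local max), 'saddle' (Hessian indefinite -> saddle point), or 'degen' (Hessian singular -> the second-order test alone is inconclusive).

Compute the Hessian H = grad^2 f:
  H = [[11, 2], [2, 8]]
Verify stationarity: grad f(x*) = H x* + g = (0, 0).
Eigenvalues of H: 7, 12.
Both eigenvalues > 0, so H is positive definite -> x* is a strict local min.

min


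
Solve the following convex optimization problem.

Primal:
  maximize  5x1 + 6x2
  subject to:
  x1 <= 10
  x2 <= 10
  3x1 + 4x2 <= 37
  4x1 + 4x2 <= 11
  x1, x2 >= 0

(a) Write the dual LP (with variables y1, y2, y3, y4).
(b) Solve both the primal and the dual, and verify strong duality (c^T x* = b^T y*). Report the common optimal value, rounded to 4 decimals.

The standard primal-dual pair for 'max c^T x s.t. A x <= b, x >= 0' is:
  Dual:  min b^T y  s.t.  A^T y >= c,  y >= 0.

So the dual LP is:
  minimize  10y1 + 10y2 + 37y3 + 11y4
  subject to:
    y1 + 3y3 + 4y4 >= 5
    y2 + 4y3 + 4y4 >= 6
    y1, y2, y3, y4 >= 0

Solving the primal: x* = (0, 2.75).
  primal value c^T x* = 16.5.
Solving the dual: y* = (0, 0, 0, 1.5).
  dual value b^T y* = 16.5.
Strong duality: c^T x* = b^T y*. Confirmed.

16.5


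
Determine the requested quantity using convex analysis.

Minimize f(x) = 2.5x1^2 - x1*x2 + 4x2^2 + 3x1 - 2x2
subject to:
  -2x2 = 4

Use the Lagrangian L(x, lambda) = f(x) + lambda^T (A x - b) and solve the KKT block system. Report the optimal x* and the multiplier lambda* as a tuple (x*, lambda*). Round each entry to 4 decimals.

Form the Lagrangian:
  L(x, lambda) = (1/2) x^T Q x + c^T x + lambda^T (A x - b)
Stationarity (grad_x L = 0): Q x + c + A^T lambda = 0.
Primal feasibility: A x = b.

This gives the KKT block system:
  [ Q   A^T ] [ x     ]   [-c ]
  [ A    0  ] [ lambda ] = [ b ]

Solving the linear system:
  x*      = (-1, -2)
  lambda* = (-8.5)
  f(x*)   = 17.5

x* = (-1, -2), lambda* = (-8.5)


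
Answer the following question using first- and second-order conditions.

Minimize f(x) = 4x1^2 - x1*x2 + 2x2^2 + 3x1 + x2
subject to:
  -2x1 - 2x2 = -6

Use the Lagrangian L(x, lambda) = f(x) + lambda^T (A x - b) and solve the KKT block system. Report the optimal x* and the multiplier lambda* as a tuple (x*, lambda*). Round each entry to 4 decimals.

Form the Lagrangian:
  L(x, lambda) = (1/2) x^T Q x + c^T x + lambda^T (A x - b)
Stationarity (grad_x L = 0): Q x + c + A^T lambda = 0.
Primal feasibility: A x = b.

This gives the KKT block system:
  [ Q   A^T ] [ x     ]   [-c ]
  [ A    0  ] [ lambda ] = [ b ]

Solving the linear system:
  x*      = (0.9286, 2.0714)
  lambda* = (4.1786)
  f(x*)   = 14.9643

x* = (0.9286, 2.0714), lambda* = (4.1786)


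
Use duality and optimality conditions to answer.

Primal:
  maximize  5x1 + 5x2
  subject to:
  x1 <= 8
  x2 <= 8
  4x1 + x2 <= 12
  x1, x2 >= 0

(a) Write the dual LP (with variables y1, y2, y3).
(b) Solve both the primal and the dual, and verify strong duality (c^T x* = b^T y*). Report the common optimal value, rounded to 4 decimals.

The standard primal-dual pair for 'max c^T x s.t. A x <= b, x >= 0' is:
  Dual:  min b^T y  s.t.  A^T y >= c,  y >= 0.

So the dual LP is:
  minimize  8y1 + 8y2 + 12y3
  subject to:
    y1 + 4y3 >= 5
    y2 + y3 >= 5
    y1, y2, y3 >= 0

Solving the primal: x* = (1, 8).
  primal value c^T x* = 45.
Solving the dual: y* = (0, 3.75, 1.25).
  dual value b^T y* = 45.
Strong duality: c^T x* = b^T y*. Confirmed.

45


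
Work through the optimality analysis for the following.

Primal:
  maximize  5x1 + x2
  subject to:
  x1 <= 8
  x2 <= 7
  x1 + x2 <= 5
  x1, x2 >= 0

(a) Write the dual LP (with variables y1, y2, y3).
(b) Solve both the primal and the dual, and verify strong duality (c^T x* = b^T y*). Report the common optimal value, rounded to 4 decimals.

The standard primal-dual pair for 'max c^T x s.t. A x <= b, x >= 0' is:
  Dual:  min b^T y  s.t.  A^T y >= c,  y >= 0.

So the dual LP is:
  minimize  8y1 + 7y2 + 5y3
  subject to:
    y1 + y3 >= 5
    y2 + y3 >= 1
    y1, y2, y3 >= 0

Solving the primal: x* = (5, 0).
  primal value c^T x* = 25.
Solving the dual: y* = (0, 0, 5).
  dual value b^T y* = 25.
Strong duality: c^T x* = b^T y*. Confirmed.

25


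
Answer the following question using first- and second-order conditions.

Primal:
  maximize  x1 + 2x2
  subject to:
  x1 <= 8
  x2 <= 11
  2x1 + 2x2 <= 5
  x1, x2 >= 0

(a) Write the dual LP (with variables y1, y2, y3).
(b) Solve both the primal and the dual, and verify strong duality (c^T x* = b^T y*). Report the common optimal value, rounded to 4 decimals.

The standard primal-dual pair for 'max c^T x s.t. A x <= b, x >= 0' is:
  Dual:  min b^T y  s.t.  A^T y >= c,  y >= 0.

So the dual LP is:
  minimize  8y1 + 11y2 + 5y3
  subject to:
    y1 + 2y3 >= 1
    y2 + 2y3 >= 2
    y1, y2, y3 >= 0

Solving the primal: x* = (0, 2.5).
  primal value c^T x* = 5.
Solving the dual: y* = (0, 0, 1).
  dual value b^T y* = 5.
Strong duality: c^T x* = b^T y*. Confirmed.

5


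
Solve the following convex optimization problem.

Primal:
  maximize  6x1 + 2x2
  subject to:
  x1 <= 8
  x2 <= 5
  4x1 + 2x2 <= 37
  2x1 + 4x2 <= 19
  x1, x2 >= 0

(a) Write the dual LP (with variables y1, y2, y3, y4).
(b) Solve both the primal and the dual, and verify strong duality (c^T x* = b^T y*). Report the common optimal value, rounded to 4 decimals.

The standard primal-dual pair for 'max c^T x s.t. A x <= b, x >= 0' is:
  Dual:  min b^T y  s.t.  A^T y >= c,  y >= 0.

So the dual LP is:
  minimize  8y1 + 5y2 + 37y3 + 19y4
  subject to:
    y1 + 4y3 + 2y4 >= 6
    y2 + 2y3 + 4y4 >= 2
    y1, y2, y3, y4 >= 0

Solving the primal: x* = (8, 0.75).
  primal value c^T x* = 49.5.
Solving the dual: y* = (5, 0, 0, 0.5).
  dual value b^T y* = 49.5.
Strong duality: c^T x* = b^T y*. Confirmed.

49.5


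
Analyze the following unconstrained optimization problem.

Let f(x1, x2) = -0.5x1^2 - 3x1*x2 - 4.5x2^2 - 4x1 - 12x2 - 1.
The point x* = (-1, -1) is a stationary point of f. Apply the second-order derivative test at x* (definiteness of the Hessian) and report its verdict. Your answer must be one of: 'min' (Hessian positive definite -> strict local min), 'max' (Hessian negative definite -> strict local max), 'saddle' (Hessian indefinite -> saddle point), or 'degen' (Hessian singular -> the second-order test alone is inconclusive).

Compute the Hessian H = grad^2 f:
  H = [[-1, -3], [-3, -9]]
Verify stationarity: grad f(x*) = H x* + g = (0, 0).
Eigenvalues of H: -10, 0.
H has a zero eigenvalue (singular; negative semidefinite but not definite), so H is neither positive definite, negative definite, nor indefinite. The second-order test alone is inconclusive -> degen.
(Indeed, f is constant along the null direction of H through x*, so x* is not a strict local extremum.)

degen
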